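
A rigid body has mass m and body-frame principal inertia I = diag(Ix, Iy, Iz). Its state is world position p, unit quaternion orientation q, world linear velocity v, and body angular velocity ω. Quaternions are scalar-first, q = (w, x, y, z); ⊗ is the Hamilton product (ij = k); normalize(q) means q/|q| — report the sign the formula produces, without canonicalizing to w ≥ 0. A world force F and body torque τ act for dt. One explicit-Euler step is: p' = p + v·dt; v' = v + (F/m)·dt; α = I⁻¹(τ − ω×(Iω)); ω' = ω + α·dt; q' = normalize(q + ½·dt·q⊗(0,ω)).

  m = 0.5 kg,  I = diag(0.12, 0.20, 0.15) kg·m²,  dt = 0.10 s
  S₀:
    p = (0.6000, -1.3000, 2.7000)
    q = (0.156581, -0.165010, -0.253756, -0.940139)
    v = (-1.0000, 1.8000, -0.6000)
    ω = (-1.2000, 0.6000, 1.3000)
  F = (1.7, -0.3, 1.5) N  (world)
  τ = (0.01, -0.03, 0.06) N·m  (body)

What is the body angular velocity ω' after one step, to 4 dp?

ω×(Iω) gyroscopic = (-0.0390, 0.0468, -0.0576)
angular accel α = (0.4083, -0.3840, 0.7840)
ω' = ω + α·dt = (-1.1592, 0.5616, 1.3784)

ω' = (-1.1592, 0.5616, 1.3784)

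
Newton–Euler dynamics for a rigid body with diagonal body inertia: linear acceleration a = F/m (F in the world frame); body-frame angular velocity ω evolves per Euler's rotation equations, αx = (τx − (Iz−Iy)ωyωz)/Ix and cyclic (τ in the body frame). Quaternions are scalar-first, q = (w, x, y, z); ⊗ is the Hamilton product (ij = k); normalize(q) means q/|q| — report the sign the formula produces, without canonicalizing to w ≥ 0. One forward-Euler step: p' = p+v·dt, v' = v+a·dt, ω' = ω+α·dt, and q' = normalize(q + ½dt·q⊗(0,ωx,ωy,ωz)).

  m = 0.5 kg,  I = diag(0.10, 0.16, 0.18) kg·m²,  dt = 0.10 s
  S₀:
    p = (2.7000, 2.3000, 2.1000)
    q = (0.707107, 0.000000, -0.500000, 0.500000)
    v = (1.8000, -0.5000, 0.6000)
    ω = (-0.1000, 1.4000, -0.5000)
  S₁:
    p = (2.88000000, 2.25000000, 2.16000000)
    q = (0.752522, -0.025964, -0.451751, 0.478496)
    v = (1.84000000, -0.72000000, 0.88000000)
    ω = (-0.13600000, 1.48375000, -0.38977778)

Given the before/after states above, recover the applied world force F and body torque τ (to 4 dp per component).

velocity change Δv = (0.04000000, -0.22000000, 0.28000000)
m·(v₁−v₀)/dt = (0.2000, -1.1000, 1.4000)
rate change Δω = (-0.03600000, 0.08375000, 0.11022222)
I·α + gyro = (-0.0500, 0.1300, 0.1900)

F = (0.2000, -1.1000, 1.4000)
τ = (-0.0500, 0.1300, 0.1900)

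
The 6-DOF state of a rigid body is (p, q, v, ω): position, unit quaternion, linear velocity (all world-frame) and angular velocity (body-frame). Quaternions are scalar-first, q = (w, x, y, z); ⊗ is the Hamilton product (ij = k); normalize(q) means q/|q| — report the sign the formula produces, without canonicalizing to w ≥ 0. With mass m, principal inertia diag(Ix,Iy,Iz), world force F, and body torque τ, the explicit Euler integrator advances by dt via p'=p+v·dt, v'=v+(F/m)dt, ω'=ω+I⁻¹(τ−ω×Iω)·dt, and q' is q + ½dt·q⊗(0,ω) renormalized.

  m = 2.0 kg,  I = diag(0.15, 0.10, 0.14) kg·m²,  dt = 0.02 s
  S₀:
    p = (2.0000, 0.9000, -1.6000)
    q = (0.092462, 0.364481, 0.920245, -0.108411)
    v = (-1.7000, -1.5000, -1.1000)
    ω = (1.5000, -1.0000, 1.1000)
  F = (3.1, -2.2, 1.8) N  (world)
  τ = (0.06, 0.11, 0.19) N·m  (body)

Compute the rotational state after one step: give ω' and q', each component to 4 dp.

ω' = (1.5139, -0.9813, 1.1164)
q' = (0.0974, 0.3748, 0.9135, -0.1248)

precession coupling ω×(Iω) = (-0.0440, 0.0165, 0.0750)
α = I⁻¹(τ − ω×Iω) = (0.6933, 0.9350, 0.8214)
ω + α·dt = (1.5139, -0.9813, 1.1164)
Hamilton product q⊗(0,ω) = (0.4927756, 1.0425515, -0.6560076, -1.6431403)
q + ½dt·q⊗(0,ω), renormalized = (0.0974, 0.3748, 0.9135, -0.1248)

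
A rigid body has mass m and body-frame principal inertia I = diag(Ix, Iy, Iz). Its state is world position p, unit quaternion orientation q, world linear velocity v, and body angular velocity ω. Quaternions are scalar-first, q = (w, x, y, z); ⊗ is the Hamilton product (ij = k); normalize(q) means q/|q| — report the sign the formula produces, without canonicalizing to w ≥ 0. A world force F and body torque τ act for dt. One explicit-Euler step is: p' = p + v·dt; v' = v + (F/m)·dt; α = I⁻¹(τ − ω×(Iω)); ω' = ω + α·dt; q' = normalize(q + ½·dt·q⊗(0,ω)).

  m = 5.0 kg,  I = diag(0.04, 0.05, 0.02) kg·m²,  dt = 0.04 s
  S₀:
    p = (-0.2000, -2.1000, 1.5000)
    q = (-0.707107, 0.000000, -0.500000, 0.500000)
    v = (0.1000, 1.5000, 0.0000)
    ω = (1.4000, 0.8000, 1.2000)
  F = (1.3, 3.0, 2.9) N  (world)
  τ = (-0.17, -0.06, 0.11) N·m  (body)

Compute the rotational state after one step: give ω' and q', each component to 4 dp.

ω' = (1.2588, 0.7251, 1.3976)
q' = (-0.7105, -0.0398, -0.4969, 0.4966)

ω×(Iω) gyroscopic = (-0.0288, 0.0336, 0.0112)
angular accel α = (-3.5300, -1.8720, 4.9400)
new body rate ω' = (1.2588, 0.7251, 1.3976)
Hamilton product q⊗(0,ω) = (-0.2000000, -1.9899498, 0.1343144, -0.1485284)
q + ½dt·q⊗(0,ω), renormalized = (-0.7105, -0.0398, -0.4969, 0.4966)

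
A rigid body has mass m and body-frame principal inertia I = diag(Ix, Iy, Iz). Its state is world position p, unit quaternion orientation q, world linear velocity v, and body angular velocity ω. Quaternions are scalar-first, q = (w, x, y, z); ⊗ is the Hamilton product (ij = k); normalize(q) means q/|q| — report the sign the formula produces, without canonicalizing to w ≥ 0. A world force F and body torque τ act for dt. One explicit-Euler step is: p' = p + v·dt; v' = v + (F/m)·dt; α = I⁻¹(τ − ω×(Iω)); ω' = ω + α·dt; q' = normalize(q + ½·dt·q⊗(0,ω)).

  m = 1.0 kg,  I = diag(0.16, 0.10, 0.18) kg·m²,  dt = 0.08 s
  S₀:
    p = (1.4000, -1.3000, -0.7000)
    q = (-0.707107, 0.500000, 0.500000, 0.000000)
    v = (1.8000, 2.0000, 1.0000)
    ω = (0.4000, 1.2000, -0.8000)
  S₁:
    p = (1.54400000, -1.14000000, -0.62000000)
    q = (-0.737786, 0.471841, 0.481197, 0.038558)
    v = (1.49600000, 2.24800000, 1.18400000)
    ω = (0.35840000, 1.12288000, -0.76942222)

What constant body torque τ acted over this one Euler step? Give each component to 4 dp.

rate change Δω = (-0.04160000, -0.07712000, 0.03057778)
ω₀×(Iω₀) = (-0.0768, 0.0064, -0.0288)
τ = I·(Δω/dt) + ω₀×(Iω₀) = (-0.1600, -0.0900, 0.0400)

τ = (-0.1600, -0.0900, 0.0400)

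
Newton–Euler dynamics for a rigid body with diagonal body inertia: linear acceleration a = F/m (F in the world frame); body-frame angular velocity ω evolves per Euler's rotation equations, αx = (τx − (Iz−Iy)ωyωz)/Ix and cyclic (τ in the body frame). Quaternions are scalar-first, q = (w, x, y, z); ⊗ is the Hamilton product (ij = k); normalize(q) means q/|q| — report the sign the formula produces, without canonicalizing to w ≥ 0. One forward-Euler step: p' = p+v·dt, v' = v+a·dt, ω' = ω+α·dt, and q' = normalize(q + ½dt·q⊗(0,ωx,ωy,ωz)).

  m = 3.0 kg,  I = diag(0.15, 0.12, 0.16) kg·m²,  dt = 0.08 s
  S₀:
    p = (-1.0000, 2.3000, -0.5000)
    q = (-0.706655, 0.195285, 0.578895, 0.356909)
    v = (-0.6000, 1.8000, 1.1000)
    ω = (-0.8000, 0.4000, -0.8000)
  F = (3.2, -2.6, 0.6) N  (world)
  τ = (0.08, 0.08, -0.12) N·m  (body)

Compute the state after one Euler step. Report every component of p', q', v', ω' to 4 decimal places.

p' = (-1.0480, 2.4440, -0.4120)
q' = (-0.6974, 0.1934, 0.5618, 0.4007)
v' = (-0.5147, 1.7307, 1.1160)
ω' = (-0.7505, 0.4576, -0.8648)

a = F/m = (1.0667, -0.8667, 0.2000)
p + v·dt = (-1.0480, 2.4440, -0.4120)
v + (F/m)dt = (-0.5147, 1.7307, 1.1160)
angular accel α = (0.6187, 0.7200, -0.8100)
ω + α·dt = (-0.7505, 0.4576, -0.8648)
q⊗(0,ω) = (0.2101972, -0.0405556, -0.4119612, 1.1065540)
q' = normalize(q + ½dt·q⊗(0,ω)) = (-0.6974, 0.1934, 0.5618, 0.4007)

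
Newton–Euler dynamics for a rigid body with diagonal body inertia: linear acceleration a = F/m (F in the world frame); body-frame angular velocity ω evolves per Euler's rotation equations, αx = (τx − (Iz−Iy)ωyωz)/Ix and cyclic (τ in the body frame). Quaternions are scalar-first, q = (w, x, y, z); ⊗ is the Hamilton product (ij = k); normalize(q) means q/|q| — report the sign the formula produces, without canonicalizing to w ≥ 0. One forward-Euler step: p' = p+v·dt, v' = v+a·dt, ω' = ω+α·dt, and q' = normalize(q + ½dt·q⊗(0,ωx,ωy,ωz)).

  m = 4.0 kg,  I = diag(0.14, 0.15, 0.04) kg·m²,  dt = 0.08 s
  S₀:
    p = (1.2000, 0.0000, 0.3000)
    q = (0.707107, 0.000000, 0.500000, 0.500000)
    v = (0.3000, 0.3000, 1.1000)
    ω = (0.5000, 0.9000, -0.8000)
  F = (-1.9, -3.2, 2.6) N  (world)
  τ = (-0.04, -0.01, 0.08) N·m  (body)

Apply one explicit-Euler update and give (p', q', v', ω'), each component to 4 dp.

(τ − ω×Iω)/I = (-0.8514, 0.2000, 1.8875)
new body rate ω' = (0.4319, 0.9160, -0.6490)
Hamilton product q⊗(0,ω) = (-0.0500000, -0.4964465, 0.8863963, -0.8156856)
q' = normalize(q + ½dt·q⊗(0,ω)) = (0.7041, -0.0198, 0.5347, 0.4667)
a = (-0.4750, -0.8000, 0.6500)
p + v·dt = (1.2240, 0.0240, 0.3880)
new velocity v' = (0.2620, 0.2360, 1.1520)

p' = (1.2240, 0.0240, 0.3880)
q' = (0.7041, -0.0198, 0.5347, 0.4667)
v' = (0.2620, 0.2360, 1.1520)
ω' = (0.4319, 0.9160, -0.6490)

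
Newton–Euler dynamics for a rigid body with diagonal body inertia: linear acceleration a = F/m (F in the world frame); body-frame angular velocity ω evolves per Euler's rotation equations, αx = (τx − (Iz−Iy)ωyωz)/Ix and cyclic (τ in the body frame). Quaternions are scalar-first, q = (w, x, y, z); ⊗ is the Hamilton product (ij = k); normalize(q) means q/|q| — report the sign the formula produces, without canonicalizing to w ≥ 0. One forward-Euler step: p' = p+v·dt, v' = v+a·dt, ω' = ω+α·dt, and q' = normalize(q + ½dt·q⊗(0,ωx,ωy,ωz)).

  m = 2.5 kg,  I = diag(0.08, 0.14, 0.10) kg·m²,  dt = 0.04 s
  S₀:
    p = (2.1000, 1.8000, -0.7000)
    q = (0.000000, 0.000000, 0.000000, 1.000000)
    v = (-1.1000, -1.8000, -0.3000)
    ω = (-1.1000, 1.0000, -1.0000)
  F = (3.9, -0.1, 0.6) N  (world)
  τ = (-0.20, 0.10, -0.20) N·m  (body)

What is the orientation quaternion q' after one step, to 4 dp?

q' = (0.0200, -0.0200, -0.0220, 0.9994)

q⊗(0,ω) = (1.0000000, -1.0000000, -1.1000000, 0.0000000)
updated quaternion q' = (0.0200, -0.0200, -0.0220, 0.9994)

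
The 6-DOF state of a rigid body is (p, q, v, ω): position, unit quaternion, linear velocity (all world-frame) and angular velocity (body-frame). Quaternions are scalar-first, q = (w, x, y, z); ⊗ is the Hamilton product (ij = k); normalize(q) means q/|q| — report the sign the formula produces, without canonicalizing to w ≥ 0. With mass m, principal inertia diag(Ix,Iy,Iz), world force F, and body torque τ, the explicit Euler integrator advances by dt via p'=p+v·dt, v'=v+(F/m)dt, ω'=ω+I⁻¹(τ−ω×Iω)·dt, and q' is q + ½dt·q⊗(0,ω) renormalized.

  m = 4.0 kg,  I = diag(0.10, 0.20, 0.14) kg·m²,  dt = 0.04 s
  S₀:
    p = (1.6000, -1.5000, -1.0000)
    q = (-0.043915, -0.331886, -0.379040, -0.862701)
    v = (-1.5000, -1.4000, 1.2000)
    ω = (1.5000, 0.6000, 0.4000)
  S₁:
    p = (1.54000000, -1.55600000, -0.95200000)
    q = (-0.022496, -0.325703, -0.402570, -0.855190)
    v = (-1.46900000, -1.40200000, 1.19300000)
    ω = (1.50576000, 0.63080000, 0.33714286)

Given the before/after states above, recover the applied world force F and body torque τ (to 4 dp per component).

ω₁ − ω₀ = (0.00576000, 0.03080000, -0.06285714)
I·α + gyro = (0.0000, 0.1300, -0.1300)
Δv = v₁−v₀ = (0.03100000, -0.00200000, -0.00700000)
m·(v₁−v₀)/dt = (3.1000, -0.2000, -0.7000)

F = (3.1000, -0.2000, -0.7000)
τ = (0.0000, 0.1300, -0.1300)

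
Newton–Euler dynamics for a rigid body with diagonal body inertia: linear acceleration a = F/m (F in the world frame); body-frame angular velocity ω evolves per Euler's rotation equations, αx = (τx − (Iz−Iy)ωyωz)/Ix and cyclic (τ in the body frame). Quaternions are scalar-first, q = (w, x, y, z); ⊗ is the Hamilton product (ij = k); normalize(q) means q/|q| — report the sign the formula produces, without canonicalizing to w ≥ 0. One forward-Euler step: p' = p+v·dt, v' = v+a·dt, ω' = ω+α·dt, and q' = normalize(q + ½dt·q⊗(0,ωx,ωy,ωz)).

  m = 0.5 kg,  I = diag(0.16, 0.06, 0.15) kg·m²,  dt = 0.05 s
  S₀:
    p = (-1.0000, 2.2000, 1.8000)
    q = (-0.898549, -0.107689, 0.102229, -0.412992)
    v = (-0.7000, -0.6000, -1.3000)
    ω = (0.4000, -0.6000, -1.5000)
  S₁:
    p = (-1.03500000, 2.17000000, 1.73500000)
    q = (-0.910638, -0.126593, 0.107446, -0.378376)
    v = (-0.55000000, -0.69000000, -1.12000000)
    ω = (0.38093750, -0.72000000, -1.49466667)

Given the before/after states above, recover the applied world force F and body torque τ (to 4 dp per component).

F = (1.5000, -0.9000, 1.8000)
τ = (0.0200, -0.1500, 0.0400)

ω₁ − ω₀ = (-0.01906250, -0.12000000, 0.00533333)
I·α + gyro = (0.0200, -0.1500, 0.0400)
v₁ − v₀ = (0.15000000, -0.09000000, 0.18000000)
m·(v₁−v₀)/dt = (1.5000, -0.9000, 1.8000)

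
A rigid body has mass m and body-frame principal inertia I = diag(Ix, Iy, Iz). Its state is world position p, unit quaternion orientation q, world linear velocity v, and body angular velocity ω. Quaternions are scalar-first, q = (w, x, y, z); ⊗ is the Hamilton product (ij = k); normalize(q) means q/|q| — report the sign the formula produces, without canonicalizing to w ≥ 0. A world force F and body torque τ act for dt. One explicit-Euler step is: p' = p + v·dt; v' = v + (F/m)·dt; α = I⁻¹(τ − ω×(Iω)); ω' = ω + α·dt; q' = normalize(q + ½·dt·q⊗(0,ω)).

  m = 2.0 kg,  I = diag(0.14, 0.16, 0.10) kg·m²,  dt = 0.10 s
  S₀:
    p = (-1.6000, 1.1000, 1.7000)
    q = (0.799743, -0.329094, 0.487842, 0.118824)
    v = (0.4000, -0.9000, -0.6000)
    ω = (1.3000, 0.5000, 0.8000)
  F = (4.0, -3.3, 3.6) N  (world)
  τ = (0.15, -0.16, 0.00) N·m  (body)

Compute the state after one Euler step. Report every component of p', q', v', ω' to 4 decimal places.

α = I⁻¹(τ − ω×Iω) = (1.2429, -1.2600, -0.1300)
ω + α·dt = (1.4243, 0.3740, 0.7870)
Hamilton product q⊗(0,ω) = (0.0888420, 1.3705275, 0.8176179, -0.1589472)
q + ½dt·q⊗(0,ω), renormalized = (0.8016, -0.2597, 0.5270, 0.1105)
a = F/m = (2.0000, -1.6500, 1.8000)
p' = p + v·dt = (-1.5600, 1.0100, 1.6400)
v' = v + a·dt = (0.6000, -1.0650, -0.4200)

p' = (-1.5600, 1.0100, 1.6400)
q' = (0.8016, -0.2597, 0.5270, 0.1105)
v' = (0.6000, -1.0650, -0.4200)
ω' = (1.4243, 0.3740, 0.7870)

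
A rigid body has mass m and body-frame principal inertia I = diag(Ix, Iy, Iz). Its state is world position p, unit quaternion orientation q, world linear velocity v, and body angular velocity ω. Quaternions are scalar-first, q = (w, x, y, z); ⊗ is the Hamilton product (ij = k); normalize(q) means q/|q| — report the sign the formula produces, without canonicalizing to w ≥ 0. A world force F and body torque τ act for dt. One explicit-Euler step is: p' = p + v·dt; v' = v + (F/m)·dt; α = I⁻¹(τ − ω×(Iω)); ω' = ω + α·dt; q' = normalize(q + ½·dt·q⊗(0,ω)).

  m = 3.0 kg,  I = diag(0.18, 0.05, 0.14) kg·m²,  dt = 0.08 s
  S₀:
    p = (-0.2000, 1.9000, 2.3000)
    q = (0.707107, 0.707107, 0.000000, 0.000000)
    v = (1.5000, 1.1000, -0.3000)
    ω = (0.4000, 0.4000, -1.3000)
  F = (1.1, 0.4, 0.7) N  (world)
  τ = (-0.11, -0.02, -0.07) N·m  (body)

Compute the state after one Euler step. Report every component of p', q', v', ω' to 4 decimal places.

p' = (-0.0800, 1.9880, 2.2760)
q' = (0.6947, 0.7173, 0.0480, -0.0254)
v' = (1.5293, 1.1107, -0.2813)
ω' = (0.3719, 0.4013, -1.3281)

new position p' = (-0.0800, 1.9880, 2.2760)
new velocity v' = (1.5293, 1.1107, -0.2813)
angular accel α = (-0.3511, 0.0160, -0.3514)
ω + α·dt = (0.3719, 0.4013, -1.3281)
2q̇ = q⊗(0,ω) = (-0.2828428, 0.2828428, 1.2020819, -0.6363963)
updated quaternion q' = (0.6947, 0.7173, 0.0480, -0.0254)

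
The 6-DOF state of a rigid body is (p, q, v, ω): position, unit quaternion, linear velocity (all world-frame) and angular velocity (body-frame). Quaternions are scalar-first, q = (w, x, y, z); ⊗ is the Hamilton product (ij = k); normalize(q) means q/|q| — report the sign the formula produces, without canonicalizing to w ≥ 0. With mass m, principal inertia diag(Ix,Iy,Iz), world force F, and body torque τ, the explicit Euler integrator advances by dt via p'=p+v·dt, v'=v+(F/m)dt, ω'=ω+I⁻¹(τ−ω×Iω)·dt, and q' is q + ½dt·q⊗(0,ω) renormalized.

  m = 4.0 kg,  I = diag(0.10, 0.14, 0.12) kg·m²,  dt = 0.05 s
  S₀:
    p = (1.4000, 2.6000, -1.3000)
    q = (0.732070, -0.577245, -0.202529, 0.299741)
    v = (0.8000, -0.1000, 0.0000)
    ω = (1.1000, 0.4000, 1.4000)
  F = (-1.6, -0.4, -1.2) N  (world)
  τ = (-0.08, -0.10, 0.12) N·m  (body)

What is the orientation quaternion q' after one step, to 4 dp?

q' = (0.7387, -0.5666, -0.1666, 0.3248)

Hamilton product q⊗(0,ω) = (0.2963437, 0.4018400, 1.4306861, 1.0167819)
q + ½dt·q⊗(0,ω), renormalized = (0.7387, -0.5666, -0.1666, 0.3248)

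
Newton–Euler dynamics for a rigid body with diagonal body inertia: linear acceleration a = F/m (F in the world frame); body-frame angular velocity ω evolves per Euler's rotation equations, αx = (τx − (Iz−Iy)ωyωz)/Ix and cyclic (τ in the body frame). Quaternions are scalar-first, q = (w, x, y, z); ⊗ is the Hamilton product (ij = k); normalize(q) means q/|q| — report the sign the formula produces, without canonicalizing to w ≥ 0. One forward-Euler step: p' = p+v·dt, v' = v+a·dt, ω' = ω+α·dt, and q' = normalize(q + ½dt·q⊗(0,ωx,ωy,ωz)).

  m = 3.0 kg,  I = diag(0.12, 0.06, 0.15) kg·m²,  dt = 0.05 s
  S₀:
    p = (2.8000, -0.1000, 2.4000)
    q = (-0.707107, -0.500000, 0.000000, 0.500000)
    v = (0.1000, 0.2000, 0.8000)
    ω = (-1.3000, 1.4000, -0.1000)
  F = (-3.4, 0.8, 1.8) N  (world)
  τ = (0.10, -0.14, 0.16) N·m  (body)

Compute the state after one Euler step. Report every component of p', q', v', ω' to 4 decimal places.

p' = (2.8050, -0.0900, 2.4400)
q' = (-0.7213, -0.4940, -0.0422, 0.4837)
v' = (0.0433, 0.2133, 0.8300)
ω' = (-1.2531, 1.2866, -0.0831)

linear accel F/m = (-1.1333, 0.2667, 0.6000)
p + v·dt = (2.8050, -0.0900, 2.4400)
v + (F/m)dt = (0.0433, 0.2133, 0.8300)
gyro term ω×Iω = (-0.0126, -0.0039, 0.1092)
(τ − ω×Iω)/I = (0.9383, -2.2683, 0.3387)
ω + α·dt = (-1.2531, 1.2866, -0.0831)
Hamilton product q⊗(0,ω) = (-0.6000000, 0.2192391, -1.6899498, -0.6292893)
q' = normalize(q + ½dt·q⊗(0,ω)) = (-0.7213, -0.4940, -0.0422, 0.4837)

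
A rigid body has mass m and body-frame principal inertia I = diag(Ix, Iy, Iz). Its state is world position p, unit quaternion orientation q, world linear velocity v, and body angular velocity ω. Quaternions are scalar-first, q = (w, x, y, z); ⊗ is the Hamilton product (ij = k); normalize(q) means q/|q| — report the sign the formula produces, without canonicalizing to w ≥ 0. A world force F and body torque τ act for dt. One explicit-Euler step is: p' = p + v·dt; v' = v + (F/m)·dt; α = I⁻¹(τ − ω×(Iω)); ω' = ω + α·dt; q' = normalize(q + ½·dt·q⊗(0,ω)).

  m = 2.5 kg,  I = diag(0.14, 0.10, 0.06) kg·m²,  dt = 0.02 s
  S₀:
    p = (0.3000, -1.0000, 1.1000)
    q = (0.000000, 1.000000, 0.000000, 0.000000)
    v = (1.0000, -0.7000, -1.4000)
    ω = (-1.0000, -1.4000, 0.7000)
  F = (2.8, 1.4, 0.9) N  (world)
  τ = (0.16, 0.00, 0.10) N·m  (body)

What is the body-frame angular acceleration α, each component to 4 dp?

ω×(Iω) gyroscopic = (0.0392, -0.0560, -0.0560)
α = I⁻¹(τ − ω×Iω) = (0.8629, 0.5600, 2.6000)

α = (0.8629, 0.5600, 2.6000)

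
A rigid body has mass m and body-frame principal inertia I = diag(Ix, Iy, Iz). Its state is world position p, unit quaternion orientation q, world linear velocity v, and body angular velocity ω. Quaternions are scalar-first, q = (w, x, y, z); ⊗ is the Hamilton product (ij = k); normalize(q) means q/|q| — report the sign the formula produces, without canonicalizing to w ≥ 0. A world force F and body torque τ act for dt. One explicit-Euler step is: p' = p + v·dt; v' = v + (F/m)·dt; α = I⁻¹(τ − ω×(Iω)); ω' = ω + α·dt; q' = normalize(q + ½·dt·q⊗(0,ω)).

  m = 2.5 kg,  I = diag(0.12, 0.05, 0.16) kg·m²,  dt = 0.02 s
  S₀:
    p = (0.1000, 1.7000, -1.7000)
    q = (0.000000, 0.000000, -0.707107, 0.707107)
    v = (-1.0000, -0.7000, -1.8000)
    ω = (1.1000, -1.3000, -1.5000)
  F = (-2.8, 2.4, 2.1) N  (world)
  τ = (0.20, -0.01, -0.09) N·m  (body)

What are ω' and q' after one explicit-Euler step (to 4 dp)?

ω' = (1.0976, -1.3304, -1.5238)
q' = (0.0014, 0.0198, -0.6991, 0.7147)

gyro term ω×Iω = (0.2145, 0.0660, 0.1001)
(τ − ω×Iω)/I = (-0.1208, -1.5200, -1.1881)
new body rate ω' = (1.0976, -1.3304, -1.5238)
q⊗(0,ω) = (0.1414214, 1.9798996, 0.7778177, 0.7778177)
q + ½dt·q⊗(0,ω), renormalized = (0.0014, 0.0198, -0.6991, 0.7147)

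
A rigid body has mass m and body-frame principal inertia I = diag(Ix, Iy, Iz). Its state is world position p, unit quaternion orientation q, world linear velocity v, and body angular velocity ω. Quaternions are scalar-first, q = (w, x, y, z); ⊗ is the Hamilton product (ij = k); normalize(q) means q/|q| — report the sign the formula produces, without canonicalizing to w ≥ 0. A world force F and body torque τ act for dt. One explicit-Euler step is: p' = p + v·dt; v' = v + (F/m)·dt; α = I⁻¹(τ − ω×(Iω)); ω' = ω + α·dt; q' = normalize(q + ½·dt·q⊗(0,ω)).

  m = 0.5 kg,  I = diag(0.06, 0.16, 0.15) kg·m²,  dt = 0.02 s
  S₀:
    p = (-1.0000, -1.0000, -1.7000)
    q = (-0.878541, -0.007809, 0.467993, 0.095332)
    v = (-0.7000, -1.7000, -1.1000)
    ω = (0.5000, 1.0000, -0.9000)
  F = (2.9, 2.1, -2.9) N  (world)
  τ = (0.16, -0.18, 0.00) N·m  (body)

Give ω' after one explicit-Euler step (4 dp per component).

ω' = (0.5503, 0.9724, -0.9067)

ω×(Iω) gyroscopic = (0.0090, 0.0405, 0.0500)
α = I⁻¹(τ − ω×Iω) = (2.5167, -1.3781, -0.3333)
ω' = ω + α·dt = (0.5503, 0.9724, -0.9067)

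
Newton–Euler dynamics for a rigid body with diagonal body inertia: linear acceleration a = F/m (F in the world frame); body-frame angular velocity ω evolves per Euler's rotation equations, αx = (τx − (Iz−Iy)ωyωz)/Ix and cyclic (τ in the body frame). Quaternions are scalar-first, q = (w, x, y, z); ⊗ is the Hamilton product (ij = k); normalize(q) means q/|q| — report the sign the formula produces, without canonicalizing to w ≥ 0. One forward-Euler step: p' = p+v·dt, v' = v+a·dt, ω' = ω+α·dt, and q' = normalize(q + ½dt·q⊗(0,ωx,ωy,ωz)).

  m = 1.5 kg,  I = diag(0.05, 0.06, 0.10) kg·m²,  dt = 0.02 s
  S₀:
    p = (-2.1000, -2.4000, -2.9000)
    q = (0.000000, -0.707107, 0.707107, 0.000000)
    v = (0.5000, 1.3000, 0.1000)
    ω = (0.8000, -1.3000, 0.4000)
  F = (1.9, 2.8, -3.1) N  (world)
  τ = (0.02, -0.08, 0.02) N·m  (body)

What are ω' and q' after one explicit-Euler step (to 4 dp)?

ω' = (0.8163, -1.3213, 0.4061)
q' = (0.0148, -0.7042, 0.7098, 0.0035)

precession coupling ω×(Iω) = (-0.0208, -0.0160, -0.0104)
angular accel α = (0.8160, -1.0667, 0.3040)
new body rate ω' = (0.8163, -1.3213, 0.4061)
q⊗(0,ω) = (1.4849247, 0.2828428, 0.2828428, 0.3535535)
q + ½dt·q⊗(0,ω), renormalized = (0.0148, -0.7042, 0.7098, 0.0035)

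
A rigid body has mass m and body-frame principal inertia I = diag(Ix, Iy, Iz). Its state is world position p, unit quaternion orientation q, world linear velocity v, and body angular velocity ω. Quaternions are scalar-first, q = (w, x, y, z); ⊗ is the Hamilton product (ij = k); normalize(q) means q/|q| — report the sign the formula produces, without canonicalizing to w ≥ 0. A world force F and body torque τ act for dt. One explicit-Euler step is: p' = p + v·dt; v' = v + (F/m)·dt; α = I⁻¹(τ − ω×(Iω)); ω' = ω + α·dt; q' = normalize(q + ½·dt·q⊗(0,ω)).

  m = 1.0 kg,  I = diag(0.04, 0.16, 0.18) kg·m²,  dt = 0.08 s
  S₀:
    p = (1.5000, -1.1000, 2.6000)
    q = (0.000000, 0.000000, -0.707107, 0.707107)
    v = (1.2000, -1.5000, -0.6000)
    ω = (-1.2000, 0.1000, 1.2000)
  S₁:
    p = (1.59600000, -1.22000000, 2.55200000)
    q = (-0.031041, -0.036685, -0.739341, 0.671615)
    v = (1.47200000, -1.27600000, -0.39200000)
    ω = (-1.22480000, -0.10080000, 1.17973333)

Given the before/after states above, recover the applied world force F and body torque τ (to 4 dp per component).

v₁ − v₀ = (0.27200000, 0.22400000, 0.20800000)
applied force F = (3.4000, 2.8000, 2.6000)
ω₁ − ω₀ = (-0.02480000, -0.20080000, -0.02026667)
τ = I·(Δω/dt) + ω₀×(Iω₀) = (-0.0100, -0.2000, -0.0600)

F = (3.4000, 2.8000, 2.6000)
τ = (-0.0100, -0.2000, -0.0600)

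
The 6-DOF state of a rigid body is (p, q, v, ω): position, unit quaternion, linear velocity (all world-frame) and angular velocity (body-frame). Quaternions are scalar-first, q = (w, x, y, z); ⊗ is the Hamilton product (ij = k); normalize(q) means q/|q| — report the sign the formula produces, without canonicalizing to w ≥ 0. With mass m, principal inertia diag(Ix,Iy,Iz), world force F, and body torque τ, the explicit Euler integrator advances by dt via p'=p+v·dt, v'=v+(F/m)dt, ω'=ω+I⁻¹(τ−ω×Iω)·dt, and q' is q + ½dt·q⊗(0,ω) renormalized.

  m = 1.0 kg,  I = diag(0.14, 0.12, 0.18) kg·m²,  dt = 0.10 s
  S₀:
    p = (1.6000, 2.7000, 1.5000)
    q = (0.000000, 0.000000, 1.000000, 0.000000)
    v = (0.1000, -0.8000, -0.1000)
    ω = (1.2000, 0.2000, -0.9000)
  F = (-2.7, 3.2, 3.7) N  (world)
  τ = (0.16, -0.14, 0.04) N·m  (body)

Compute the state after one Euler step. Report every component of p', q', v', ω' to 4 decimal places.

p' = (1.6100, 2.6200, 1.4900)
q' = (-0.0100, -0.0449, 0.9971, -0.0598)
v' = (-0.1700, -0.4800, 0.2700)
ω' = (1.3220, 0.0473, -0.8751)

p + v·dt = (1.6100, 2.6200, 1.4900)
v' = v + a·dt = (-0.1700, -0.4800, 0.2700)
angular accel α = (1.2200, -1.5267, 0.2489)
ω' = ω + α·dt = (1.3220, 0.0473, -0.8751)
Hamilton product q⊗(0,ω) = (-0.2000000, -0.9000000, 0.0000000, -1.2000000)
q + ½dt·q⊗(0,ω), renormalized = (-0.0100, -0.0449, 0.9971, -0.0598)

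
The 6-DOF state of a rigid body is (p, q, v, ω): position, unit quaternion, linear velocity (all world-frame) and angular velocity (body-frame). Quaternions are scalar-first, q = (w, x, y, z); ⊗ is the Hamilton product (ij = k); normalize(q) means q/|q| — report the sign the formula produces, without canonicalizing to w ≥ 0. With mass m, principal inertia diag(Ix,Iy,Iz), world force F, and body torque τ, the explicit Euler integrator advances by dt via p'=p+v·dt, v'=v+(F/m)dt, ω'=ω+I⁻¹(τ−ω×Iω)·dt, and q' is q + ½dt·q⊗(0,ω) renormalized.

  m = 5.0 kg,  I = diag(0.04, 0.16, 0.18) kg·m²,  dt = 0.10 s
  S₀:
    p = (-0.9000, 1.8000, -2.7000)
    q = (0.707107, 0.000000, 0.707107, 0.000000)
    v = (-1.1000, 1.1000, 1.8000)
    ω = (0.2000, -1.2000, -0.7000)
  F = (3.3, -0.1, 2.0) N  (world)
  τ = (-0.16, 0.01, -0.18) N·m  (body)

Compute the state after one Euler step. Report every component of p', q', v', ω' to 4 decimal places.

p' = (-1.0100, 1.9100, -2.5200)
q' = (0.7477, -0.0176, 0.6630, -0.0317)
v' = (-1.0340, 1.0980, 1.8400)
ω' = (-0.2420, -1.2060, -0.7840)

gyro term ω×Iω = (0.0168, 0.0196, -0.0288)
angular accel α = (-4.4200, -0.0600, -0.8400)
ω + α·dt = (-0.2420, -1.2060, -0.7840)
q⊗(0,ω) = (0.8485284, -0.3535535, -0.8485284, -0.6363963)
q + ½dt·q⊗(0,ω), renormalized = (0.7477, -0.0176, 0.6630, -0.0317)
a = (0.6600, -0.0200, 0.4000)
p + v·dt = (-1.0100, 1.9100, -2.5200)
v + (F/m)dt = (-1.0340, 1.0980, 1.8400)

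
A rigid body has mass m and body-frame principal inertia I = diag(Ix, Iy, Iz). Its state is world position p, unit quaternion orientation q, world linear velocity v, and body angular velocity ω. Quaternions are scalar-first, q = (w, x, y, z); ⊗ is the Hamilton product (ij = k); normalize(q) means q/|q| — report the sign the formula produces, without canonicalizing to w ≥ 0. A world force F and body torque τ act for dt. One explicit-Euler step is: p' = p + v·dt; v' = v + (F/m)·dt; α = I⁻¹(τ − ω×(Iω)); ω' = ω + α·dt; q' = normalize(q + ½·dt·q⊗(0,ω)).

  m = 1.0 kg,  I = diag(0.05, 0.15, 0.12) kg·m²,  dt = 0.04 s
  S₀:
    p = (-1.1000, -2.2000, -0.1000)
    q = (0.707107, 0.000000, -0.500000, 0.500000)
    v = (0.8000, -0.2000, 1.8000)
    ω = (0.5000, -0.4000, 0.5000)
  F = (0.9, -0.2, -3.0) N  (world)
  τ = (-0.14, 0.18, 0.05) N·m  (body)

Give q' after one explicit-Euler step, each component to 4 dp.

2q̇ = q⊗(0,ω) = (-0.4500000, 0.3035535, -0.0328428, 0.6035535)
q + ½dt·q⊗(0,ω), renormalized = (0.6980, 0.0061, -0.5006, 0.5120)

q' = (0.6980, 0.0061, -0.5006, 0.5120)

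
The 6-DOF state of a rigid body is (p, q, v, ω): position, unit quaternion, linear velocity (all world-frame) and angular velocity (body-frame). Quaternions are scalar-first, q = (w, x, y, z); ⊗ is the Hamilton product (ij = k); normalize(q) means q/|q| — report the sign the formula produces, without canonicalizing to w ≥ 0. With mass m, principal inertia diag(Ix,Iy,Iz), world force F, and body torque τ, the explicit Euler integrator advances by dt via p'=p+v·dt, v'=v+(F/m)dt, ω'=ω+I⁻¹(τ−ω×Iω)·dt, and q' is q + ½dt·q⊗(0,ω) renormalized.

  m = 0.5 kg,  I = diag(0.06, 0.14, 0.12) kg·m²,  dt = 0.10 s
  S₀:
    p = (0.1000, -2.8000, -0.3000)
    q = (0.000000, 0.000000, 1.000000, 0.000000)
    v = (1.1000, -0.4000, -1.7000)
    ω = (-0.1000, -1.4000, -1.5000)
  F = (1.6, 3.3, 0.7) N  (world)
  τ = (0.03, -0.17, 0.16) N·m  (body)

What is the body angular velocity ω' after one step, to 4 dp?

precession coupling ω×(Iω) = (-0.0420, -0.0090, 0.0112)
angular accel α = (1.2000, -1.1500, 1.2400)
ω' = ω + α·dt = (0.0200, -1.5150, -1.3760)

ω' = (0.0200, -1.5150, -1.3760)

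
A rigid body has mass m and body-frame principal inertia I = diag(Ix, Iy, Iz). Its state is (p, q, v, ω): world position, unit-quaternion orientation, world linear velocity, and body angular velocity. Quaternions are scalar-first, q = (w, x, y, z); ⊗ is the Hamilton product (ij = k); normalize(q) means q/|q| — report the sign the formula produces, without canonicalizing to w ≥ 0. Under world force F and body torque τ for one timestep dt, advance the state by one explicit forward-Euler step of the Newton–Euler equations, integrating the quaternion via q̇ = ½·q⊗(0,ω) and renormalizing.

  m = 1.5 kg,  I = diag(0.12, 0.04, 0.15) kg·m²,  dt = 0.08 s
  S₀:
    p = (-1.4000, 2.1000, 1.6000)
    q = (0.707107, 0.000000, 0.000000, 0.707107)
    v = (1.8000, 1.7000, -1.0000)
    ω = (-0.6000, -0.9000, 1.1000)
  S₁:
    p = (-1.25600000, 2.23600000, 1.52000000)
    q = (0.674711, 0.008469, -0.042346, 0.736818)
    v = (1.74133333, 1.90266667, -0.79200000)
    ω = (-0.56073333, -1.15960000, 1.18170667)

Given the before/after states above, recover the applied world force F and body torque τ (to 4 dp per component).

F = (-1.1000, 3.8000, 3.9000)
τ = (-0.0500, -0.1100, 0.1100)

ω₁ − ω₀ = (0.03926667, -0.25960000, 0.08170667)
gyro term ω₀×Iω₀ = (-0.1089, 0.0198, -0.0432)
τ = I·(Δω/dt) + ω₀×(Iω₀) = (-0.0500, -0.1100, 0.1100)
v₁ − v₀ = (-0.05866667, 0.20266667, 0.20800000)
applied force F = (-1.1000, 3.8000, 3.9000)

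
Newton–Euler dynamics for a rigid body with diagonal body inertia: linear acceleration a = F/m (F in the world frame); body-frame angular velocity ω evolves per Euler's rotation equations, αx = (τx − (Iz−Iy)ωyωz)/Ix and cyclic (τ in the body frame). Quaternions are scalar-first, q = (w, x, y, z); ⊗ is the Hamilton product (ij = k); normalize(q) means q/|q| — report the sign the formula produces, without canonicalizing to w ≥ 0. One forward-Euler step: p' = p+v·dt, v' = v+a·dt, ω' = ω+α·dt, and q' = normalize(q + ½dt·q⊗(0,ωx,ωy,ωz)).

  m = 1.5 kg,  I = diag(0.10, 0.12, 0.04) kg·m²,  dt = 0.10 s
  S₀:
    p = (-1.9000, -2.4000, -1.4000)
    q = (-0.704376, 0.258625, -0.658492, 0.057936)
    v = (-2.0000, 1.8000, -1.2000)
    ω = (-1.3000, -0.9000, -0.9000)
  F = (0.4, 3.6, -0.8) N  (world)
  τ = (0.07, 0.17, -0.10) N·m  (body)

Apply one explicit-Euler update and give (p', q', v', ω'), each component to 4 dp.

linear accel F/m = (0.2667, 2.4000, -0.5333)
p' = p + v·dt = (-2.1000, -2.2200, -1.5200)
new velocity v' = (-1.9733, 2.0400, -1.2533)
(τ − ω×Iω)/I = (1.3480, 0.8317, -3.0850)
ω + α·dt = (-1.1652, -0.8168, -1.2085)
q⊗(0,ω) = (-0.2042879, 1.5604740, 0.7913841, -0.4548637)
q + ½dt·q⊗(0,ω), renormalized = (-0.7117, 0.3353, -0.6164, 0.0350)

p' = (-2.1000, -2.2200, -1.5200)
q' = (-0.7117, 0.3353, -0.6164, 0.0350)
v' = (-1.9733, 2.0400, -1.2533)
ω' = (-1.1652, -0.8168, -1.2085)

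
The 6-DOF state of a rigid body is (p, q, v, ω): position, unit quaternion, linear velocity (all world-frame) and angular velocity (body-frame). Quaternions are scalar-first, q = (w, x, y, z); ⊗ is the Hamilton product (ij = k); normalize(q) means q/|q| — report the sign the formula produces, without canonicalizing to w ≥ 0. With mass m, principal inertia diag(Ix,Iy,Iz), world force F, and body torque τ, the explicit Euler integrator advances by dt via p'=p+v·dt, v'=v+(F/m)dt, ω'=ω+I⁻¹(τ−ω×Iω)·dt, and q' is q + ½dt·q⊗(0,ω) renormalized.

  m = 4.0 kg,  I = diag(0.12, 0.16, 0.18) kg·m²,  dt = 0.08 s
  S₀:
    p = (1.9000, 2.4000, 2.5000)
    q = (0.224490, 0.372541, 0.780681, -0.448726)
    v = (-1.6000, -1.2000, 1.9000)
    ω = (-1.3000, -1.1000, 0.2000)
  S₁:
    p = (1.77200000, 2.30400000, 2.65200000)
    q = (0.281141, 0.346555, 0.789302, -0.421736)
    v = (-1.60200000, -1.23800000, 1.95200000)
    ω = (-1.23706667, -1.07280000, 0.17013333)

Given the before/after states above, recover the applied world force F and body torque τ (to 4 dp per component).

Δω = ω₁−ω₀ = (0.06293333, 0.02720000, -0.02986667)
τ = I·(Δω/dt) + ω₀×(Iω₀) = (0.0900, 0.0700, -0.0100)
v₁ − v₀ = (-0.00200000, -0.03800000, 0.05200000)
m·(v₁−v₀)/dt = (-0.1000, -1.9000, 2.6000)

F = (-0.1000, -1.9000, 2.6000)
τ = (0.0900, 0.0700, -0.0100)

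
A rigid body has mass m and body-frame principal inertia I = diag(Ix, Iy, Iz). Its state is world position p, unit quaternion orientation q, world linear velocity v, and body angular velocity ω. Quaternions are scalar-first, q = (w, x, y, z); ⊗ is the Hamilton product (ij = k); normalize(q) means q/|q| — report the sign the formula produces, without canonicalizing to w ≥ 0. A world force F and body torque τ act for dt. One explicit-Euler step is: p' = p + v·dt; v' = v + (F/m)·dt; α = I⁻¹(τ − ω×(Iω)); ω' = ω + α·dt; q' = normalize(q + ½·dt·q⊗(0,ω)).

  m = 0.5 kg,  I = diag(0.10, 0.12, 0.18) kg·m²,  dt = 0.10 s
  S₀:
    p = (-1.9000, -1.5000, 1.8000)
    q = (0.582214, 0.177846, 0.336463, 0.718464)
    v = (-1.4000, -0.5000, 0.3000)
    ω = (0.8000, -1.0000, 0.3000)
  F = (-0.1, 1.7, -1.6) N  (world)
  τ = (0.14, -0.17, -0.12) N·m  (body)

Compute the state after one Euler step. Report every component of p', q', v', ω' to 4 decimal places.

(τ − ω×Iω)/I = (1.5800, -1.2567, -0.5778)
ω' = ω + α·dt = (0.9580, -1.1257, 0.2422)
Hamilton product q⊗(0,ω) = (-0.0213530, 1.2851741, -0.0607966, -0.2723522)
q' = normalize(q + ½dt·q⊗(0,ω)) = (0.5799, 0.2416, 0.3327, 0.7033)
new position p' = (-2.0400, -1.5500, 1.8300)
new velocity v' = (-1.4200, -0.1600, -0.0200)

p' = (-2.0400, -1.5500, 1.8300)
q' = (0.5799, 0.2416, 0.3327, 0.7033)
v' = (-1.4200, -0.1600, -0.0200)
ω' = (0.9580, -1.1257, 0.2422)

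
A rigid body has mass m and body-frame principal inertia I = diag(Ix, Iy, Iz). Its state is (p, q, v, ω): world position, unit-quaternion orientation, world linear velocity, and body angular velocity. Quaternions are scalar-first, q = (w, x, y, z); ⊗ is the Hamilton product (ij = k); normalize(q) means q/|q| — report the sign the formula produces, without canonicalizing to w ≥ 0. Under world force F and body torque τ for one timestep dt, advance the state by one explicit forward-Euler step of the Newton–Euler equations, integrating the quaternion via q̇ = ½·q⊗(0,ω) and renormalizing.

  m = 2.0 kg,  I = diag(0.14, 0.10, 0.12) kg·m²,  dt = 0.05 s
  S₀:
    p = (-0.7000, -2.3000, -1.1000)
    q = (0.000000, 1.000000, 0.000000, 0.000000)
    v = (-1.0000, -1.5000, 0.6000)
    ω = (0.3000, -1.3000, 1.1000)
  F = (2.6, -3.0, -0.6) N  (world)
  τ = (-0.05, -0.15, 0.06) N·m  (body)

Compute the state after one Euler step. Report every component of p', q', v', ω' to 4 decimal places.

linear accel F/m = (1.3000, -1.5000, -0.3000)
p' = p + v·dt = (-0.7500, -2.3750, -1.0700)
v' = v + a·dt = (-0.9350, -1.5750, 0.5850)
α = I⁻¹(τ − ω×Iω) = (-0.1529, -1.5660, 0.3700)
ω + α·dt = (0.2924, -1.3783, 1.1185)
Hamilton product q⊗(0,ω) = (-0.3000000, 0.0000000, -1.1000000, -1.3000000)
q' = normalize(q + ½dt·q⊗(0,ω)) = (-0.0075, 0.9991, -0.0275, -0.0325)

p' = (-0.7500, -2.3750, -1.0700)
q' = (-0.0075, 0.9991, -0.0275, -0.0325)
v' = (-0.9350, -1.5750, 0.5850)
ω' = (0.2924, -1.3783, 1.1185)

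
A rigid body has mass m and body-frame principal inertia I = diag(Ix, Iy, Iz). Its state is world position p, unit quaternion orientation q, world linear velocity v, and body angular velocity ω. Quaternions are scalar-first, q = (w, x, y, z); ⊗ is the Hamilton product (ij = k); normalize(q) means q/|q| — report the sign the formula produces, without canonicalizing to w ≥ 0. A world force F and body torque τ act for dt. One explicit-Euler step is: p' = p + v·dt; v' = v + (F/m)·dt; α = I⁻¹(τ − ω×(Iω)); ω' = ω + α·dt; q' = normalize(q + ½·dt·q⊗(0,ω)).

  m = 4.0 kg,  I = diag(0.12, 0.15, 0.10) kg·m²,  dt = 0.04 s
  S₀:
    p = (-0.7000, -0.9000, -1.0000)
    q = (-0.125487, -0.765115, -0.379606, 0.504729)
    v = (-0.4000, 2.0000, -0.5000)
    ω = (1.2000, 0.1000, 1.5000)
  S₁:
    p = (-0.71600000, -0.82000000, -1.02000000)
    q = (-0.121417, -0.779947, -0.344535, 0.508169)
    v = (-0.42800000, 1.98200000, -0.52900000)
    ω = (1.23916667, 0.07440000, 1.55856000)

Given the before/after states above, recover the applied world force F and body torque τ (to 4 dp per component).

ω₁ − ω₀ = (0.03916667, -0.02560000, 0.05856000)
ω₀×(Iω₀) = (-0.0075, 0.0360, 0.0036)
I·α + gyro = (0.1100, -0.0600, 0.1500)
Δv = v₁−v₀ = (-0.02800000, -0.01800000, -0.02900000)
F = m·Δv/dt = (-2.8000, -1.8000, -2.9000)

F = (-2.8000, -1.8000, -2.9000)
τ = (0.1100, -0.0600, 0.1500)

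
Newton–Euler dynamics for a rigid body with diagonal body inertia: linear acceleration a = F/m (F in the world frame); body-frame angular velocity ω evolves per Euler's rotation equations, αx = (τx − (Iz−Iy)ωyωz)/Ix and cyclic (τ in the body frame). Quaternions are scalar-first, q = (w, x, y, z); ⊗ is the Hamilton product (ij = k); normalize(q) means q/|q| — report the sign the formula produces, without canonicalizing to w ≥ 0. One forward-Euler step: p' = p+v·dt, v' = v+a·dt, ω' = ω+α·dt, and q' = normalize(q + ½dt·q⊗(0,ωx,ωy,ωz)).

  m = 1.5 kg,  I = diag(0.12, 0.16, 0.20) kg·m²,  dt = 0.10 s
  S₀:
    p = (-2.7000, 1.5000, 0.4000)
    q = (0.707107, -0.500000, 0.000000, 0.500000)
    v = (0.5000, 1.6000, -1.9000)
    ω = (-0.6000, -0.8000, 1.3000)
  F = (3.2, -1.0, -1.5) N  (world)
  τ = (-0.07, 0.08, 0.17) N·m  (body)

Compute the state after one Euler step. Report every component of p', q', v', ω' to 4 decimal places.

linear accel F/m = (2.1333, -0.6667, -1.0000)
p + v·dt = (-2.6500, 1.6600, 0.2100)
v' = v + a·dt = (0.7133, 1.5333, -2.0000)
gyro term ω×Iω = (-0.0416, 0.0624, 0.0192)
α = I⁻¹(τ − ω×Iω) = (-0.2367, 0.1100, 0.7540)
new body rate ω' = (-0.6237, -0.7890, 1.3754)
q⊗(0,ω) = (-0.9500000, -0.0242642, -0.2156856, 1.3192391)
updated quaternion q' = (0.6574, -0.4995, -0.0107, 0.5641)

p' = (-2.6500, 1.6600, 0.2100)
q' = (0.6574, -0.4995, -0.0107, 0.5641)
v' = (0.7133, 1.5333, -2.0000)
ω' = (-0.6237, -0.7890, 1.3754)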